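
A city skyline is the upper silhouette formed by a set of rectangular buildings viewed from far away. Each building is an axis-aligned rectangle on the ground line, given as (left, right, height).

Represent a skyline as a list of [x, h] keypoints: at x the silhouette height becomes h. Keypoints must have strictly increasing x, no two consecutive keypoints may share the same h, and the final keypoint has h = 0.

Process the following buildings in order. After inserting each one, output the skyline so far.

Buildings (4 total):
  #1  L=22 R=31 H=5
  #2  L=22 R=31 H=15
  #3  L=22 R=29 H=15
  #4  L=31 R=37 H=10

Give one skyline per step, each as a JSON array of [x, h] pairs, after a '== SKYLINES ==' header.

== SKYLINES ==
[[22,5],[31,0]]
[[22,15],[31,0]]
[[22,15],[31,0]]
[[22,15],[31,10],[37,0]]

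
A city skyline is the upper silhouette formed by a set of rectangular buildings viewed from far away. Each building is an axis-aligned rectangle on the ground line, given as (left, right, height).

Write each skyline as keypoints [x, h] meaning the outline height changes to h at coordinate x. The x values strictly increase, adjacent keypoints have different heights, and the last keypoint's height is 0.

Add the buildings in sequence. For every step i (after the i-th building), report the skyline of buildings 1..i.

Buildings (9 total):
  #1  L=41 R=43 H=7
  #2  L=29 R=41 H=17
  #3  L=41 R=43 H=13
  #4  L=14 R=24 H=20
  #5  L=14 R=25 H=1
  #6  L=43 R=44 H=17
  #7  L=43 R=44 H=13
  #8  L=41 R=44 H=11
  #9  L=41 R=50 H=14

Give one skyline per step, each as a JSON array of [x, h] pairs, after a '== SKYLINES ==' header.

== SKYLINES ==
[[41,7],[43,0]]
[[29,17],[41,7],[43,0]]
[[29,17],[41,13],[43,0]]
[[14,20],[24,0],[29,17],[41,13],[43,0]]
[[14,20],[24,1],[25,0],[29,17],[41,13],[43,0]]
[[14,20],[24,1],[25,0],[29,17],[41,13],[43,17],[44,0]]
[[14,20],[24,1],[25,0],[29,17],[41,13],[43,17],[44,0]]
[[14,20],[24,1],[25,0],[29,17],[41,13],[43,17],[44,0]]
[[14,20],[24,1],[25,0],[29,17],[41,14],[43,17],[44,14],[50,0]]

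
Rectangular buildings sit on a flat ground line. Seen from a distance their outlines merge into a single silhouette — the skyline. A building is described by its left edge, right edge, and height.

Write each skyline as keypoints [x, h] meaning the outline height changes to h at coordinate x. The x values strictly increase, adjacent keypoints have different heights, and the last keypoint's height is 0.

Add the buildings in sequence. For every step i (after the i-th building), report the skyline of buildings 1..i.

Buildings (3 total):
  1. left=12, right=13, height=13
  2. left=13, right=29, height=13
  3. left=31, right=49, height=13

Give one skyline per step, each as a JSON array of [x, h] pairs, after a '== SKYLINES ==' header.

== SKYLINES ==
[[12,13],[13,0]]
[[12,13],[29,0]]
[[12,13],[29,0],[31,13],[49,0]]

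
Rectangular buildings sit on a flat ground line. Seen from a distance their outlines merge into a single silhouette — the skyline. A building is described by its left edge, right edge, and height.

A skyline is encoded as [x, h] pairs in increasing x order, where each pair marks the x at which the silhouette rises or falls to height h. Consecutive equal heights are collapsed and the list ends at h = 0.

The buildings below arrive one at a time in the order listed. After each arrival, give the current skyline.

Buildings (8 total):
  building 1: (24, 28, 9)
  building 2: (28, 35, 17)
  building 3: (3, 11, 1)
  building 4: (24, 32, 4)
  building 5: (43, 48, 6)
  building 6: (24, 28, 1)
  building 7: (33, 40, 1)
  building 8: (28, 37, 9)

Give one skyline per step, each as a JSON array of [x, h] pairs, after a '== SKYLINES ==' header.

== SKYLINES ==
[[24,9],[28,0]]
[[24,9],[28,17],[35,0]]
[[3,1],[11,0],[24,9],[28,17],[35,0]]
[[3,1],[11,0],[24,9],[28,17],[35,0]]
[[3,1],[11,0],[24,9],[28,17],[35,0],[43,6],[48,0]]
[[3,1],[11,0],[24,9],[28,17],[35,0],[43,6],[48,0]]
[[3,1],[11,0],[24,9],[28,17],[35,1],[40,0],[43,6],[48,0]]
[[3,1],[11,0],[24,9],[28,17],[35,9],[37,1],[40,0],[43,6],[48,0]]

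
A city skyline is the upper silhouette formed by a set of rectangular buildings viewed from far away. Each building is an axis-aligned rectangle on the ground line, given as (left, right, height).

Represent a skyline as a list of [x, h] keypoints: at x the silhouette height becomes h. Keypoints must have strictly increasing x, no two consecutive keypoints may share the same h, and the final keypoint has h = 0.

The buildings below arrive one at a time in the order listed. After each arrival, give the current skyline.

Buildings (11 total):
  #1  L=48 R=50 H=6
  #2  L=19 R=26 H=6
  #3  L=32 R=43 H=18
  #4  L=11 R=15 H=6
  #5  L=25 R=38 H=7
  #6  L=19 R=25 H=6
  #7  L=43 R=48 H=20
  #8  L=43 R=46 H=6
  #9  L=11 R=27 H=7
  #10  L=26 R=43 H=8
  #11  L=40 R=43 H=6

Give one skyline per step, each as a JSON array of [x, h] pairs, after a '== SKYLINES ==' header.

== SKYLINES ==
[[48,6],[50,0]]
[[19,6],[26,0],[48,6],[50,0]]
[[19,6],[26,0],[32,18],[43,0],[48,6],[50,0]]
[[11,6],[15,0],[19,6],[26,0],[32,18],[43,0],[48,6],[50,0]]
[[11,6],[15,0],[19,6],[25,7],[32,18],[43,0],[48,6],[50,0]]
[[11,6],[15,0],[19,6],[25,7],[32,18],[43,0],[48,6],[50,0]]
[[11,6],[15,0],[19,6],[25,7],[32,18],[43,20],[48,6],[50,0]]
[[11,6],[15,0],[19,6],[25,7],[32,18],[43,20],[48,6],[50,0]]
[[11,7],[32,18],[43,20],[48,6],[50,0]]
[[11,7],[26,8],[32,18],[43,20],[48,6],[50,0]]
[[11,7],[26,8],[32,18],[43,20],[48,6],[50,0]]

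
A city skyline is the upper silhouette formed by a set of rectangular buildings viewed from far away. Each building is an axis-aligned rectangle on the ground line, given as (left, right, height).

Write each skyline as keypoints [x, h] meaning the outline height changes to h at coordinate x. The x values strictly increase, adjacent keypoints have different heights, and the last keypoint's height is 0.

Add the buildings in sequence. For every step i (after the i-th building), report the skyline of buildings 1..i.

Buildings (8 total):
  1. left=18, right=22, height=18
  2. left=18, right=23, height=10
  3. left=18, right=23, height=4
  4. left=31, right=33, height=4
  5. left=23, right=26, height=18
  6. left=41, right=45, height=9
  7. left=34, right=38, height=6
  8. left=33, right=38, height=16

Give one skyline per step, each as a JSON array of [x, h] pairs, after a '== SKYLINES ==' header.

== SKYLINES ==
[[18,18],[22,0]]
[[18,18],[22,10],[23,0]]
[[18,18],[22,10],[23,0]]
[[18,18],[22,10],[23,0],[31,4],[33,0]]
[[18,18],[22,10],[23,18],[26,0],[31,4],[33,0]]
[[18,18],[22,10],[23,18],[26,0],[31,4],[33,0],[41,9],[45,0]]
[[18,18],[22,10],[23,18],[26,0],[31,4],[33,0],[34,6],[38,0],[41,9],[45,0]]
[[18,18],[22,10],[23,18],[26,0],[31,4],[33,16],[38,0],[41,9],[45,0]]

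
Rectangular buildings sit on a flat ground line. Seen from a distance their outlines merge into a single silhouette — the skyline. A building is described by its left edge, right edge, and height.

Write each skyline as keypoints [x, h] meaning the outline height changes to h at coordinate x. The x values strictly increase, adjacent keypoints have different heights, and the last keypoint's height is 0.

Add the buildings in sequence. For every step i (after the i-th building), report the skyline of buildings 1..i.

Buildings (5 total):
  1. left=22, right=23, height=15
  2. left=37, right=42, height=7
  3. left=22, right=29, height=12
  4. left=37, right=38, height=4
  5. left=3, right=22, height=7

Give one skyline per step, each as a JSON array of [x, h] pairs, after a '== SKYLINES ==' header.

== SKYLINES ==
[[22,15],[23,0]]
[[22,15],[23,0],[37,7],[42,0]]
[[22,15],[23,12],[29,0],[37,7],[42,0]]
[[22,15],[23,12],[29,0],[37,7],[42,0]]
[[3,7],[22,15],[23,12],[29,0],[37,7],[42,0]]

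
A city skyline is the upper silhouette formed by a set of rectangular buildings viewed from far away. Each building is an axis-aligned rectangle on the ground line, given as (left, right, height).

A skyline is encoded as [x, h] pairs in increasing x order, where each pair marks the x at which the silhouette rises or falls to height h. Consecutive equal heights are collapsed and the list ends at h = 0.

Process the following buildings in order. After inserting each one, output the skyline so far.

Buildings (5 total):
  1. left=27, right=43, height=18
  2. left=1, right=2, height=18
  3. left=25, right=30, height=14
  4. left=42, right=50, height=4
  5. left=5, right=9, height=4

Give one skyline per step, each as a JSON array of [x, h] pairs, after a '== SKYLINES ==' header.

== SKYLINES ==
[[27,18],[43,0]]
[[1,18],[2,0],[27,18],[43,0]]
[[1,18],[2,0],[25,14],[27,18],[43,0]]
[[1,18],[2,0],[25,14],[27,18],[43,4],[50,0]]
[[1,18],[2,0],[5,4],[9,0],[25,14],[27,18],[43,4],[50,0]]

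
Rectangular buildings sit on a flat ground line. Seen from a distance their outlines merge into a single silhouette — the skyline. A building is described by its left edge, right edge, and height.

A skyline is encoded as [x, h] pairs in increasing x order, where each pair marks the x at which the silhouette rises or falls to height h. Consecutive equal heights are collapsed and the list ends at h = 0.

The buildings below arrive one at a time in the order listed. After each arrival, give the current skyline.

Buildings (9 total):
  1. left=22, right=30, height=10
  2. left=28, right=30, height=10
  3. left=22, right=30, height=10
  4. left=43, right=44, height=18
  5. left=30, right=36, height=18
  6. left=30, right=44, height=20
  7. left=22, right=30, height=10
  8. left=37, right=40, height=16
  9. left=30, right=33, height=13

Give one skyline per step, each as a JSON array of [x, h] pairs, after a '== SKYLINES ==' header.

== SKYLINES ==
[[22,10],[30,0]]
[[22,10],[30,0]]
[[22,10],[30,0]]
[[22,10],[30,0],[43,18],[44,0]]
[[22,10],[30,18],[36,0],[43,18],[44,0]]
[[22,10],[30,20],[44,0]]
[[22,10],[30,20],[44,0]]
[[22,10],[30,20],[44,0]]
[[22,10],[30,20],[44,0]]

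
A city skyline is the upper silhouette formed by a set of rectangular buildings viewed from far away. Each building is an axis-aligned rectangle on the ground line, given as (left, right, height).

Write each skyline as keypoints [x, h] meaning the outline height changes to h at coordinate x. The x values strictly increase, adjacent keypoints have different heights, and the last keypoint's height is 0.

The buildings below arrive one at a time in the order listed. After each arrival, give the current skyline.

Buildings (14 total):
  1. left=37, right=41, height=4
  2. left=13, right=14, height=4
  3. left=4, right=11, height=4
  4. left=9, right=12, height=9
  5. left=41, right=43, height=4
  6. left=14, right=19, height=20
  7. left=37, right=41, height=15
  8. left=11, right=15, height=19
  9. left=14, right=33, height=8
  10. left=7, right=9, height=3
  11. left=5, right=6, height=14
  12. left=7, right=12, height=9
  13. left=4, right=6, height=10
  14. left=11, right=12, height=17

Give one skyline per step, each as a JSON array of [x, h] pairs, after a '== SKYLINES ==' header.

== SKYLINES ==
[[37,4],[41,0]]
[[13,4],[14,0],[37,4],[41,0]]
[[4,4],[11,0],[13,4],[14,0],[37,4],[41,0]]
[[4,4],[9,9],[12,0],[13,4],[14,0],[37,4],[41,0]]
[[4,4],[9,9],[12,0],[13,4],[14,0],[37,4],[43,0]]
[[4,4],[9,9],[12,0],[13,4],[14,20],[19,0],[37,4],[43,0]]
[[4,4],[9,9],[12,0],[13,4],[14,20],[19,0],[37,15],[41,4],[43,0]]
[[4,4],[9,9],[11,19],[14,20],[19,0],[37,15],[41,4],[43,0]]
[[4,4],[9,9],[11,19],[14,20],[19,8],[33,0],[37,15],[41,4],[43,0]]
[[4,4],[9,9],[11,19],[14,20],[19,8],[33,0],[37,15],[41,4],[43,0]]
[[4,4],[5,14],[6,4],[9,9],[11,19],[14,20],[19,8],[33,0],[37,15],[41,4],[43,0]]
[[4,4],[5,14],[6,4],[7,9],[11,19],[14,20],[19,8],[33,0],[37,15],[41,4],[43,0]]
[[4,10],[5,14],[6,4],[7,9],[11,19],[14,20],[19,8],[33,0],[37,15],[41,4],[43,0]]
[[4,10],[5,14],[6,4],[7,9],[11,19],[14,20],[19,8],[33,0],[37,15],[41,4],[43,0]]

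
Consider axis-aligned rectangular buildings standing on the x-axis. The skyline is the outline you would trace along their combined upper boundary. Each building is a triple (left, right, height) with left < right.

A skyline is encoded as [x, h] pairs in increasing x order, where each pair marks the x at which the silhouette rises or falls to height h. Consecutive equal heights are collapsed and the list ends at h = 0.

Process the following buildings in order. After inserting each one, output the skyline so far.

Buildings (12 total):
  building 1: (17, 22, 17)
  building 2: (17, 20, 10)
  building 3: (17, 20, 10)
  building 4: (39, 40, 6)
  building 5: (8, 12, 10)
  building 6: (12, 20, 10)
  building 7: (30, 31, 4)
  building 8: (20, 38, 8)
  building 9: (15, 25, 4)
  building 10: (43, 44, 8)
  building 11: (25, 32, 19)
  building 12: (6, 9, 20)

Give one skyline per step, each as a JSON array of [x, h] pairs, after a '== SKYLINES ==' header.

== SKYLINES ==
[[17,17],[22,0]]
[[17,17],[22,0]]
[[17,17],[22,0]]
[[17,17],[22,0],[39,6],[40,0]]
[[8,10],[12,0],[17,17],[22,0],[39,6],[40,0]]
[[8,10],[17,17],[22,0],[39,6],[40,0]]
[[8,10],[17,17],[22,0],[30,4],[31,0],[39,6],[40,0]]
[[8,10],[17,17],[22,8],[38,0],[39,6],[40,0]]
[[8,10],[17,17],[22,8],[38,0],[39,6],[40,0]]
[[8,10],[17,17],[22,8],[38,0],[39,6],[40,0],[43,8],[44,0]]
[[8,10],[17,17],[22,8],[25,19],[32,8],[38,0],[39,6],[40,0],[43,8],[44,0]]
[[6,20],[9,10],[17,17],[22,8],[25,19],[32,8],[38,0],[39,6],[40,0],[43,8],[44,0]]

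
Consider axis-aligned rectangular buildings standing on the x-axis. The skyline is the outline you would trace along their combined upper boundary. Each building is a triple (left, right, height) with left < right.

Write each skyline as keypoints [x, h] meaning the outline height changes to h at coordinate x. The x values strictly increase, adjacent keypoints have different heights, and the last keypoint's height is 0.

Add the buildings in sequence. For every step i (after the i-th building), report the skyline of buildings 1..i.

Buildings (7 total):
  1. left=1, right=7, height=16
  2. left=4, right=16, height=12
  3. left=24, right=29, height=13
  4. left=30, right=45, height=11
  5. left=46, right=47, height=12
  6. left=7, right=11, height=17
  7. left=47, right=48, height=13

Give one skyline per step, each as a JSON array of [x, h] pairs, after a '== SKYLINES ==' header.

== SKYLINES ==
[[1,16],[7,0]]
[[1,16],[7,12],[16,0]]
[[1,16],[7,12],[16,0],[24,13],[29,0]]
[[1,16],[7,12],[16,0],[24,13],[29,0],[30,11],[45,0]]
[[1,16],[7,12],[16,0],[24,13],[29,0],[30,11],[45,0],[46,12],[47,0]]
[[1,16],[7,17],[11,12],[16,0],[24,13],[29,0],[30,11],[45,0],[46,12],[47,0]]
[[1,16],[7,17],[11,12],[16,0],[24,13],[29,0],[30,11],[45,0],[46,12],[47,13],[48,0]]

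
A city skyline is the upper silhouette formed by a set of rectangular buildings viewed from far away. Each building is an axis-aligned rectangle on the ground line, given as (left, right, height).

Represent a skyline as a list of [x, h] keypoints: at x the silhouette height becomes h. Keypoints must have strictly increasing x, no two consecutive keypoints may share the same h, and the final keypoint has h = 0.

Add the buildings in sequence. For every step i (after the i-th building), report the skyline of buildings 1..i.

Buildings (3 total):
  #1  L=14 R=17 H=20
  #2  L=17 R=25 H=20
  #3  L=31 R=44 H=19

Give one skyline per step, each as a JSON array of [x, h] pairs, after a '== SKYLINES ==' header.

== SKYLINES ==
[[14,20],[17,0]]
[[14,20],[25,0]]
[[14,20],[25,0],[31,19],[44,0]]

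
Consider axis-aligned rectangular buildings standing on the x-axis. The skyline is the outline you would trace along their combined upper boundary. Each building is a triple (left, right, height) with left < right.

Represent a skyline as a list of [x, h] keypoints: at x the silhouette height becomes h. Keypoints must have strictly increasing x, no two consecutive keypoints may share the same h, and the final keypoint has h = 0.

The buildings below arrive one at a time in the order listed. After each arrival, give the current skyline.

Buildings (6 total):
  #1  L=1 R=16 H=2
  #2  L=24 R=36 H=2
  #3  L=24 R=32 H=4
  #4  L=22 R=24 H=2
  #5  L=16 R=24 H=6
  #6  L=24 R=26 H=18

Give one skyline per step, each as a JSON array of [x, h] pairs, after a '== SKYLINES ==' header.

== SKYLINES ==
[[1,2],[16,0]]
[[1,2],[16,0],[24,2],[36,0]]
[[1,2],[16,0],[24,4],[32,2],[36,0]]
[[1,2],[16,0],[22,2],[24,4],[32,2],[36,0]]
[[1,2],[16,6],[24,4],[32,2],[36,0]]
[[1,2],[16,6],[24,18],[26,4],[32,2],[36,0]]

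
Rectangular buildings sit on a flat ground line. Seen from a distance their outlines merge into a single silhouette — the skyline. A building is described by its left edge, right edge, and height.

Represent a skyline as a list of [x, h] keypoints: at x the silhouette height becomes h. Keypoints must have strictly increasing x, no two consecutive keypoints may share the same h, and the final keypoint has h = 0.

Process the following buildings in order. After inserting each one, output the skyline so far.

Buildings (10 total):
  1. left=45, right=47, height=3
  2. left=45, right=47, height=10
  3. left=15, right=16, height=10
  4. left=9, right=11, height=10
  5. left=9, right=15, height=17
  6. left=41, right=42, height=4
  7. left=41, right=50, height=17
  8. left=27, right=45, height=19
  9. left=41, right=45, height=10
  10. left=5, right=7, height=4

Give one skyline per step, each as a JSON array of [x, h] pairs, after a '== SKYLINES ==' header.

== SKYLINES ==
[[45,3],[47,0]]
[[45,10],[47,0]]
[[15,10],[16,0],[45,10],[47,0]]
[[9,10],[11,0],[15,10],[16,0],[45,10],[47,0]]
[[9,17],[15,10],[16,0],[45,10],[47,0]]
[[9,17],[15,10],[16,0],[41,4],[42,0],[45,10],[47,0]]
[[9,17],[15,10],[16,0],[41,17],[50,0]]
[[9,17],[15,10],[16,0],[27,19],[45,17],[50,0]]
[[9,17],[15,10],[16,0],[27,19],[45,17],[50,0]]
[[5,4],[7,0],[9,17],[15,10],[16,0],[27,19],[45,17],[50,0]]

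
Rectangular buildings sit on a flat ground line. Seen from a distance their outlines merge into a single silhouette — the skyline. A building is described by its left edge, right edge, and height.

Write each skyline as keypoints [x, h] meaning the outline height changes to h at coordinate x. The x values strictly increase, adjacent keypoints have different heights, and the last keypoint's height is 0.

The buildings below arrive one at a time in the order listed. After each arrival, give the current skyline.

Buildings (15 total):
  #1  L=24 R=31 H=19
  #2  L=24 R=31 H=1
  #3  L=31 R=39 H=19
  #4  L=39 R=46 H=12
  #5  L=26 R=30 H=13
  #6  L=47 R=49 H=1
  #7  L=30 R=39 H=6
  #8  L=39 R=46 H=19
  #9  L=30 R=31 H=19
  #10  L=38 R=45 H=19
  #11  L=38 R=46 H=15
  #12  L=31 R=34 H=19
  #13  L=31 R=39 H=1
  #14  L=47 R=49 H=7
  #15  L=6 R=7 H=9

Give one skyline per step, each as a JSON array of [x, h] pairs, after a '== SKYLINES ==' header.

== SKYLINES ==
[[24,19],[31,0]]
[[24,19],[31,0]]
[[24,19],[39,0]]
[[24,19],[39,12],[46,0]]
[[24,19],[39,12],[46,0]]
[[24,19],[39,12],[46,0],[47,1],[49,0]]
[[24,19],[39,12],[46,0],[47,1],[49,0]]
[[24,19],[46,0],[47,1],[49,0]]
[[24,19],[46,0],[47,1],[49,0]]
[[24,19],[46,0],[47,1],[49,0]]
[[24,19],[46,0],[47,1],[49,0]]
[[24,19],[46,0],[47,1],[49,0]]
[[24,19],[46,0],[47,1],[49,0]]
[[24,19],[46,0],[47,7],[49,0]]
[[6,9],[7,0],[24,19],[46,0],[47,7],[49,0]]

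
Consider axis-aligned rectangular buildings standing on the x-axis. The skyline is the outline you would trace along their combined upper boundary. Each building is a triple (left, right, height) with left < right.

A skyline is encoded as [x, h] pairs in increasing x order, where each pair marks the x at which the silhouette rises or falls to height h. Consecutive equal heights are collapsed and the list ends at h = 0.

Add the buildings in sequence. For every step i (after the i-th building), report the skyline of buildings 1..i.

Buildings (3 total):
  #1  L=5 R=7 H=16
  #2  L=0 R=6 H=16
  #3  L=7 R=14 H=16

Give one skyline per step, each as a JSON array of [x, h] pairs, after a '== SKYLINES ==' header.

== SKYLINES ==
[[5,16],[7,0]]
[[0,16],[7,0]]
[[0,16],[14,0]]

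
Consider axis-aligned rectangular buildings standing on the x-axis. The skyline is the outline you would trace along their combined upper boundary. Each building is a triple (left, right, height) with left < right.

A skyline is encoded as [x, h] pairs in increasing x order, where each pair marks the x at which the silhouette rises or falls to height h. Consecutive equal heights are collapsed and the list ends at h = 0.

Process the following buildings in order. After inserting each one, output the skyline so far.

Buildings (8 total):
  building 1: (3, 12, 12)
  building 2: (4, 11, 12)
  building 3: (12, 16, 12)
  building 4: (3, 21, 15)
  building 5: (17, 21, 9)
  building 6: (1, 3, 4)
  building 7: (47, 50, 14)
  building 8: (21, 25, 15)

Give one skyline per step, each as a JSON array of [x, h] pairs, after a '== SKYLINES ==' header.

== SKYLINES ==
[[3,12],[12,0]]
[[3,12],[12,0]]
[[3,12],[16,0]]
[[3,15],[21,0]]
[[3,15],[21,0]]
[[1,4],[3,15],[21,0]]
[[1,4],[3,15],[21,0],[47,14],[50,0]]
[[1,4],[3,15],[25,0],[47,14],[50,0]]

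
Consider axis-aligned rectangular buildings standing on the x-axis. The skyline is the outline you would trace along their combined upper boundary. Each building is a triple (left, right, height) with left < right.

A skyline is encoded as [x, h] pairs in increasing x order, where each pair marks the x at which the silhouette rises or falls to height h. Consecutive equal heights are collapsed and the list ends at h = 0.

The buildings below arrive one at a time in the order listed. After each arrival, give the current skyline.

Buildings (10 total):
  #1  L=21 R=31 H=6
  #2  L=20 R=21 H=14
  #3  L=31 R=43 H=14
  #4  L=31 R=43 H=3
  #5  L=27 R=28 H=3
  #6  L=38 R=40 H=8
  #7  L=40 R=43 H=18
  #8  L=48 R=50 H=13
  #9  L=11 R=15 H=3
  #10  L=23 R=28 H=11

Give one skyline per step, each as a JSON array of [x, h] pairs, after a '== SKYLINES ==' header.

== SKYLINES ==
[[21,6],[31,0]]
[[20,14],[21,6],[31,0]]
[[20,14],[21,6],[31,14],[43,0]]
[[20,14],[21,6],[31,14],[43,0]]
[[20,14],[21,6],[31,14],[43,0]]
[[20,14],[21,6],[31,14],[43,0]]
[[20,14],[21,6],[31,14],[40,18],[43,0]]
[[20,14],[21,6],[31,14],[40,18],[43,0],[48,13],[50,0]]
[[11,3],[15,0],[20,14],[21,6],[31,14],[40,18],[43,0],[48,13],[50,0]]
[[11,3],[15,0],[20,14],[21,6],[23,11],[28,6],[31,14],[40,18],[43,0],[48,13],[50,0]]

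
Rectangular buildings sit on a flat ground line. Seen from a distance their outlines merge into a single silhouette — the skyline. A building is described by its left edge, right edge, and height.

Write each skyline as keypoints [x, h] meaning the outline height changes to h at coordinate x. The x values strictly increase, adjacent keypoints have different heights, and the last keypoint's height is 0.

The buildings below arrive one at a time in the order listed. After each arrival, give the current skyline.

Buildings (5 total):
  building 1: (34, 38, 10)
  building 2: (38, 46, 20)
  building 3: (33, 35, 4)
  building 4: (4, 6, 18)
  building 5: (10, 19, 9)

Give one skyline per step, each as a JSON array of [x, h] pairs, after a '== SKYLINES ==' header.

== SKYLINES ==
[[34,10],[38,0]]
[[34,10],[38,20],[46,0]]
[[33,4],[34,10],[38,20],[46,0]]
[[4,18],[6,0],[33,4],[34,10],[38,20],[46,0]]
[[4,18],[6,0],[10,9],[19,0],[33,4],[34,10],[38,20],[46,0]]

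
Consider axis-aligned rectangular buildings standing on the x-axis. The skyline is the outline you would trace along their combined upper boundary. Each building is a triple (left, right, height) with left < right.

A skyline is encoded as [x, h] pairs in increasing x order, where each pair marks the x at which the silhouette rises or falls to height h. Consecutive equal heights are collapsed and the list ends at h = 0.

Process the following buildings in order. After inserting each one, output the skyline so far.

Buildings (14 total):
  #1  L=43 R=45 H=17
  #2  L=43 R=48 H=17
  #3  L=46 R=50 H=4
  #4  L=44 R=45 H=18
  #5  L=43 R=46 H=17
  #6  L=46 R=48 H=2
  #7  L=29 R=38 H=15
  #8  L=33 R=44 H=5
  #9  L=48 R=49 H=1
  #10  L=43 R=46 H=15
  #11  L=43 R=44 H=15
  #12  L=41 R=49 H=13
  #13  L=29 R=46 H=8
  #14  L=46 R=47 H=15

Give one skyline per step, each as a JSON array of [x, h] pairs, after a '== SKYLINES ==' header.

== SKYLINES ==
[[43,17],[45,0]]
[[43,17],[48,0]]
[[43,17],[48,4],[50,0]]
[[43,17],[44,18],[45,17],[48,4],[50,0]]
[[43,17],[44,18],[45,17],[48,4],[50,0]]
[[43,17],[44,18],[45,17],[48,4],[50,0]]
[[29,15],[38,0],[43,17],[44,18],[45,17],[48,4],[50,0]]
[[29,15],[38,5],[43,17],[44,18],[45,17],[48,4],[50,0]]
[[29,15],[38,5],[43,17],[44,18],[45,17],[48,4],[50,0]]
[[29,15],[38,5],[43,17],[44,18],[45,17],[48,4],[50,0]]
[[29,15],[38,5],[43,17],[44,18],[45,17],[48,4],[50,0]]
[[29,15],[38,5],[41,13],[43,17],[44,18],[45,17],[48,13],[49,4],[50,0]]
[[29,15],[38,8],[41,13],[43,17],[44,18],[45,17],[48,13],[49,4],[50,0]]
[[29,15],[38,8],[41,13],[43,17],[44,18],[45,17],[48,13],[49,4],[50,0]]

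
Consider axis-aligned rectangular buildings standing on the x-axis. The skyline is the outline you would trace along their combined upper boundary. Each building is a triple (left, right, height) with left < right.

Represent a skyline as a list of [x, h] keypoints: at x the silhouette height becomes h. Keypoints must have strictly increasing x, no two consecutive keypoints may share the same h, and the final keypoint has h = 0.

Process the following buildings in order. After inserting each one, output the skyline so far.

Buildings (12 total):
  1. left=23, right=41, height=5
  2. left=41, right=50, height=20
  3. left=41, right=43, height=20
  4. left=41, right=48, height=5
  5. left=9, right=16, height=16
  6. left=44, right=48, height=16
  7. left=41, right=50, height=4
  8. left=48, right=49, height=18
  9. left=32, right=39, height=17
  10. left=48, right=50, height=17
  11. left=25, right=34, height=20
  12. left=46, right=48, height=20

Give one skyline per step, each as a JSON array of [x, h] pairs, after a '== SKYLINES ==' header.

== SKYLINES ==
[[23,5],[41,0]]
[[23,5],[41,20],[50,0]]
[[23,5],[41,20],[50,0]]
[[23,5],[41,20],[50,0]]
[[9,16],[16,0],[23,5],[41,20],[50,0]]
[[9,16],[16,0],[23,5],[41,20],[50,0]]
[[9,16],[16,0],[23,5],[41,20],[50,0]]
[[9,16],[16,0],[23,5],[41,20],[50,0]]
[[9,16],[16,0],[23,5],[32,17],[39,5],[41,20],[50,0]]
[[9,16],[16,0],[23,5],[32,17],[39,5],[41,20],[50,0]]
[[9,16],[16,0],[23,5],[25,20],[34,17],[39,5],[41,20],[50,0]]
[[9,16],[16,0],[23,5],[25,20],[34,17],[39,5],[41,20],[50,0]]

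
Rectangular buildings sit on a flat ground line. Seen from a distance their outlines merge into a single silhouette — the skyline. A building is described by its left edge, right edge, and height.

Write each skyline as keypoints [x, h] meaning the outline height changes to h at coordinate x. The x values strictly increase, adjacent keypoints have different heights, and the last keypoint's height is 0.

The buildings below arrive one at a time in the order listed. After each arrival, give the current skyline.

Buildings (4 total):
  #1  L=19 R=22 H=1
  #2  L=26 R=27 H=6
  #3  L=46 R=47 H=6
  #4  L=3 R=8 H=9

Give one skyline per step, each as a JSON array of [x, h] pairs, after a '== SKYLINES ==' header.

== SKYLINES ==
[[19,1],[22,0]]
[[19,1],[22,0],[26,6],[27,0]]
[[19,1],[22,0],[26,6],[27,0],[46,6],[47,0]]
[[3,9],[8,0],[19,1],[22,0],[26,6],[27,0],[46,6],[47,0]]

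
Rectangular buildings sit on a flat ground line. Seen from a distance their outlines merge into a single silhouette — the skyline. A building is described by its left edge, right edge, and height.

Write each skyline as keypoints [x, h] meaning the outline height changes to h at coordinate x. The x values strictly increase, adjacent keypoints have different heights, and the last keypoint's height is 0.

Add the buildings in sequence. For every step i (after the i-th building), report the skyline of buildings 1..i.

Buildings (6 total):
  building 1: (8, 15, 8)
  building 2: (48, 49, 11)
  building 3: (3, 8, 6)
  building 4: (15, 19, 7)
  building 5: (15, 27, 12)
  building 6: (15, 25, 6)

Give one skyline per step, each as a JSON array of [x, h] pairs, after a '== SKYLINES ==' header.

== SKYLINES ==
[[8,8],[15,0]]
[[8,8],[15,0],[48,11],[49,0]]
[[3,6],[8,8],[15,0],[48,11],[49,0]]
[[3,6],[8,8],[15,7],[19,0],[48,11],[49,0]]
[[3,6],[8,8],[15,12],[27,0],[48,11],[49,0]]
[[3,6],[8,8],[15,12],[27,0],[48,11],[49,0]]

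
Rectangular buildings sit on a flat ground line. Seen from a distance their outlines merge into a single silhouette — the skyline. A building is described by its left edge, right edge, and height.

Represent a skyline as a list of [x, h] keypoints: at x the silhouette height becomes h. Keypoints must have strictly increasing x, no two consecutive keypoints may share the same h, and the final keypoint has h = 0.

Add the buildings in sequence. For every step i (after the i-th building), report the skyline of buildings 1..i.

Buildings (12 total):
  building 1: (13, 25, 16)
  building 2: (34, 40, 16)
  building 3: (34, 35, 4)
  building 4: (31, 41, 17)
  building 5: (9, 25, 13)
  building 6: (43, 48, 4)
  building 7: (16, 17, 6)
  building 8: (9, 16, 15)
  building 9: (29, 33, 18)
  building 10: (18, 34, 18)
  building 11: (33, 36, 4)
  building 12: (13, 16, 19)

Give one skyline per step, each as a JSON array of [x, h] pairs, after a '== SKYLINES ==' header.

== SKYLINES ==
[[13,16],[25,0]]
[[13,16],[25,0],[34,16],[40,0]]
[[13,16],[25,0],[34,16],[40,0]]
[[13,16],[25,0],[31,17],[41,0]]
[[9,13],[13,16],[25,0],[31,17],[41,0]]
[[9,13],[13,16],[25,0],[31,17],[41,0],[43,4],[48,0]]
[[9,13],[13,16],[25,0],[31,17],[41,0],[43,4],[48,0]]
[[9,15],[13,16],[25,0],[31,17],[41,0],[43,4],[48,0]]
[[9,15],[13,16],[25,0],[29,18],[33,17],[41,0],[43,4],[48,0]]
[[9,15],[13,16],[18,18],[34,17],[41,0],[43,4],[48,0]]
[[9,15],[13,16],[18,18],[34,17],[41,0],[43,4],[48,0]]
[[9,15],[13,19],[16,16],[18,18],[34,17],[41,0],[43,4],[48,0]]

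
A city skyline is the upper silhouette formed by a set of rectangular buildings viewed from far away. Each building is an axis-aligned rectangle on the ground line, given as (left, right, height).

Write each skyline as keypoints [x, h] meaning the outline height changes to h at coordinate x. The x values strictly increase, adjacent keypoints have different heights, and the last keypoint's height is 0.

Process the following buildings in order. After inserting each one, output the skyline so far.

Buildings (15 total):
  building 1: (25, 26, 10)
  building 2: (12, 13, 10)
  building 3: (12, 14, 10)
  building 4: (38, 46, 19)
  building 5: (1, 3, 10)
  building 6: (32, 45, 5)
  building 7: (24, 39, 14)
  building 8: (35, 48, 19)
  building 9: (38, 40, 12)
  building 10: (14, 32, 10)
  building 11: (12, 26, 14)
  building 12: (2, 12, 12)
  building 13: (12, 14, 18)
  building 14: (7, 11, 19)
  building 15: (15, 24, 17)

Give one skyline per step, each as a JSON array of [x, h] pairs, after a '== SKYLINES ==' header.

== SKYLINES ==
[[25,10],[26,0]]
[[12,10],[13,0],[25,10],[26,0]]
[[12,10],[14,0],[25,10],[26,0]]
[[12,10],[14,0],[25,10],[26,0],[38,19],[46,0]]
[[1,10],[3,0],[12,10],[14,0],[25,10],[26,0],[38,19],[46,0]]
[[1,10],[3,0],[12,10],[14,0],[25,10],[26,0],[32,5],[38,19],[46,0]]
[[1,10],[3,0],[12,10],[14,0],[24,14],[38,19],[46,0]]
[[1,10],[3,0],[12,10],[14,0],[24,14],[35,19],[48,0]]
[[1,10],[3,0],[12,10],[14,0],[24,14],[35,19],[48,0]]
[[1,10],[3,0],[12,10],[24,14],[35,19],[48,0]]
[[1,10],[3,0],[12,14],[35,19],[48,0]]
[[1,10],[2,12],[12,14],[35,19],[48,0]]
[[1,10],[2,12],[12,18],[14,14],[35,19],[48,0]]
[[1,10],[2,12],[7,19],[11,12],[12,18],[14,14],[35,19],[48,0]]
[[1,10],[2,12],[7,19],[11,12],[12,18],[14,14],[15,17],[24,14],[35,19],[48,0]]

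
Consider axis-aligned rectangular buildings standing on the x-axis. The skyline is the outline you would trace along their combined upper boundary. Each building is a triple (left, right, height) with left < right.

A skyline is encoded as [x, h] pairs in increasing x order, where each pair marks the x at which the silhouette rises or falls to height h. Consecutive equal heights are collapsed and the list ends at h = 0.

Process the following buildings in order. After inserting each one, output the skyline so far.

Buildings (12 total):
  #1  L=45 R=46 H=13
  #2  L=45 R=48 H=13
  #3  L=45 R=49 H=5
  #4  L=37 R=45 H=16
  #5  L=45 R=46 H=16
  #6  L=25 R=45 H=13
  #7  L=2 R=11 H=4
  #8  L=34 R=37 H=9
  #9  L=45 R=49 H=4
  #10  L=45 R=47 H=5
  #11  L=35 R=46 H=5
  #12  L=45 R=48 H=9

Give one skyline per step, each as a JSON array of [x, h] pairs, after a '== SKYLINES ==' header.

== SKYLINES ==
[[45,13],[46,0]]
[[45,13],[48,0]]
[[45,13],[48,5],[49,0]]
[[37,16],[45,13],[48,5],[49,0]]
[[37,16],[46,13],[48,5],[49,0]]
[[25,13],[37,16],[46,13],[48,5],[49,0]]
[[2,4],[11,0],[25,13],[37,16],[46,13],[48,5],[49,0]]
[[2,4],[11,0],[25,13],[37,16],[46,13],[48,5],[49,0]]
[[2,4],[11,0],[25,13],[37,16],[46,13],[48,5],[49,0]]
[[2,4],[11,0],[25,13],[37,16],[46,13],[48,5],[49,0]]
[[2,4],[11,0],[25,13],[37,16],[46,13],[48,5],[49,0]]
[[2,4],[11,0],[25,13],[37,16],[46,13],[48,5],[49,0]]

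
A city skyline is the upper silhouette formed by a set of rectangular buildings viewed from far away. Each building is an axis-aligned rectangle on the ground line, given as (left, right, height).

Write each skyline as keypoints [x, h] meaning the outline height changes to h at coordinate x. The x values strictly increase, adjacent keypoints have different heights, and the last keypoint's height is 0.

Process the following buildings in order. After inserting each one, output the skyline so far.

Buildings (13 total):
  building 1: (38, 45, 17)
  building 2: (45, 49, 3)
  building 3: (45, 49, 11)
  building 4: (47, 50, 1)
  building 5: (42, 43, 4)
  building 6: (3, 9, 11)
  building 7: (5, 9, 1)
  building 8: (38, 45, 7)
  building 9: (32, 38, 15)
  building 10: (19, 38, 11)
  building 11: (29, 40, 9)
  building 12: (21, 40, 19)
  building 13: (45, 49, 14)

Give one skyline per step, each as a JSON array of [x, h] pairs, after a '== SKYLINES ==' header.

== SKYLINES ==
[[38,17],[45,0]]
[[38,17],[45,3],[49,0]]
[[38,17],[45,11],[49,0]]
[[38,17],[45,11],[49,1],[50,0]]
[[38,17],[45,11],[49,1],[50,0]]
[[3,11],[9,0],[38,17],[45,11],[49,1],[50,0]]
[[3,11],[9,0],[38,17],[45,11],[49,1],[50,0]]
[[3,11],[9,0],[38,17],[45,11],[49,1],[50,0]]
[[3,11],[9,0],[32,15],[38,17],[45,11],[49,1],[50,0]]
[[3,11],[9,0],[19,11],[32,15],[38,17],[45,11],[49,1],[50,0]]
[[3,11],[9,0],[19,11],[32,15],[38,17],[45,11],[49,1],[50,0]]
[[3,11],[9,0],[19,11],[21,19],[40,17],[45,11],[49,1],[50,0]]
[[3,11],[9,0],[19,11],[21,19],[40,17],[45,14],[49,1],[50,0]]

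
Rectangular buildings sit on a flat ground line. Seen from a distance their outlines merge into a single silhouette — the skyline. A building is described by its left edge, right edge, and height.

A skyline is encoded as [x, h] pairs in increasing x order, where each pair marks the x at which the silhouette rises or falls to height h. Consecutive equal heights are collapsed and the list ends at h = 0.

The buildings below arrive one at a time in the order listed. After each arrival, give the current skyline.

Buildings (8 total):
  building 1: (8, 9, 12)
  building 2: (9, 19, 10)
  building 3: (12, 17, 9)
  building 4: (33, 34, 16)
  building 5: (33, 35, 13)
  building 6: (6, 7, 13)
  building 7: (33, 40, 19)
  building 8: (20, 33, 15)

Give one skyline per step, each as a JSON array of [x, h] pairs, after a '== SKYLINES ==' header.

== SKYLINES ==
[[8,12],[9,0]]
[[8,12],[9,10],[19,0]]
[[8,12],[9,10],[19,0]]
[[8,12],[9,10],[19,0],[33,16],[34,0]]
[[8,12],[9,10],[19,0],[33,16],[34,13],[35,0]]
[[6,13],[7,0],[8,12],[9,10],[19,0],[33,16],[34,13],[35,0]]
[[6,13],[7,0],[8,12],[9,10],[19,0],[33,19],[40,0]]
[[6,13],[7,0],[8,12],[9,10],[19,0],[20,15],[33,19],[40,0]]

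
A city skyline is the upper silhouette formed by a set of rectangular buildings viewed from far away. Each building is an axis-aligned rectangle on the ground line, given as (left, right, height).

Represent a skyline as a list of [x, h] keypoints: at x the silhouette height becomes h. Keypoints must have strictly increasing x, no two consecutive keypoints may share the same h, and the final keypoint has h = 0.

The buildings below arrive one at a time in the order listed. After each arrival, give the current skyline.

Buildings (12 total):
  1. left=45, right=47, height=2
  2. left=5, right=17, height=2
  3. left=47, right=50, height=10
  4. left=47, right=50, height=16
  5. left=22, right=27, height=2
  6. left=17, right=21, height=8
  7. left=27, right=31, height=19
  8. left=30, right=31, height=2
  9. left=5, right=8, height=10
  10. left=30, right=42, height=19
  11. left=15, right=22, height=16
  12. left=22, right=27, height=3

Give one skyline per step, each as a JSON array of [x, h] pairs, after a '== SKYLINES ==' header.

== SKYLINES ==
[[45,2],[47,0]]
[[5,2],[17,0],[45,2],[47,0]]
[[5,2],[17,0],[45,2],[47,10],[50,0]]
[[5,2],[17,0],[45,2],[47,16],[50,0]]
[[5,2],[17,0],[22,2],[27,0],[45,2],[47,16],[50,0]]
[[5,2],[17,8],[21,0],[22,2],[27,0],[45,2],[47,16],[50,0]]
[[5,2],[17,8],[21,0],[22,2],[27,19],[31,0],[45,2],[47,16],[50,0]]
[[5,2],[17,8],[21,0],[22,2],[27,19],[31,0],[45,2],[47,16],[50,0]]
[[5,10],[8,2],[17,8],[21,0],[22,2],[27,19],[31,0],[45,2],[47,16],[50,0]]
[[5,10],[8,2],[17,8],[21,0],[22,2],[27,19],[42,0],[45,2],[47,16],[50,0]]
[[5,10],[8,2],[15,16],[22,2],[27,19],[42,0],[45,2],[47,16],[50,0]]
[[5,10],[8,2],[15,16],[22,3],[27,19],[42,0],[45,2],[47,16],[50,0]]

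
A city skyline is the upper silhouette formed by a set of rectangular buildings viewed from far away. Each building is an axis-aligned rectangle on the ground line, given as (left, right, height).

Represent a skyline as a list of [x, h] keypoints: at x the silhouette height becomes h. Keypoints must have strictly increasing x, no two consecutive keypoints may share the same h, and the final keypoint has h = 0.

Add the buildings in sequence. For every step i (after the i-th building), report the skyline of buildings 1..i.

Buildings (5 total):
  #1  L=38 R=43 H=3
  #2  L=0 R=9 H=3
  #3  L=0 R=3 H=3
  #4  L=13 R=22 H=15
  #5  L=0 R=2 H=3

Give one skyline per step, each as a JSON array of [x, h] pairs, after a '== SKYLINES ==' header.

== SKYLINES ==
[[38,3],[43,0]]
[[0,3],[9,0],[38,3],[43,0]]
[[0,3],[9,0],[38,3],[43,0]]
[[0,3],[9,0],[13,15],[22,0],[38,3],[43,0]]
[[0,3],[9,0],[13,15],[22,0],[38,3],[43,0]]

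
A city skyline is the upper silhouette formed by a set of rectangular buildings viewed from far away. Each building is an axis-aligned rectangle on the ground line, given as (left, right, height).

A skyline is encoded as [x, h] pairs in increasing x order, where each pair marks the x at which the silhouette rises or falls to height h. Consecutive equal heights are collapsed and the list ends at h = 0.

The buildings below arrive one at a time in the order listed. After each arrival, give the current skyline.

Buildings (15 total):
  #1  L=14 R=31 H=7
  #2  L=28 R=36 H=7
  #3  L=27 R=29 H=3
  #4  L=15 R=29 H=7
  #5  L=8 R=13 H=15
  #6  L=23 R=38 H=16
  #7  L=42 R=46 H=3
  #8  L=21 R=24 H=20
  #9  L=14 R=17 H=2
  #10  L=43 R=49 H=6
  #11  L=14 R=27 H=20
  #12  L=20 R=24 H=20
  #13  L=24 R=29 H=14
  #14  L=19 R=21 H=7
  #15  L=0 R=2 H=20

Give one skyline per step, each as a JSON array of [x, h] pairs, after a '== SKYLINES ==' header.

== SKYLINES ==
[[14,7],[31,0]]
[[14,7],[36,0]]
[[14,7],[36,0]]
[[14,7],[36,0]]
[[8,15],[13,0],[14,7],[36,0]]
[[8,15],[13,0],[14,7],[23,16],[38,0]]
[[8,15],[13,0],[14,7],[23,16],[38,0],[42,3],[46,0]]
[[8,15],[13,0],[14,7],[21,20],[24,16],[38,0],[42,3],[46,0]]
[[8,15],[13,0],[14,7],[21,20],[24,16],[38,0],[42,3],[46,0]]
[[8,15],[13,0],[14,7],[21,20],[24,16],[38,0],[42,3],[43,6],[49,0]]
[[8,15],[13,0],[14,20],[27,16],[38,0],[42,3],[43,6],[49,0]]
[[8,15],[13,0],[14,20],[27,16],[38,0],[42,3],[43,6],[49,0]]
[[8,15],[13,0],[14,20],[27,16],[38,0],[42,3],[43,6],[49,0]]
[[8,15],[13,0],[14,20],[27,16],[38,0],[42,3],[43,6],[49,0]]
[[0,20],[2,0],[8,15],[13,0],[14,20],[27,16],[38,0],[42,3],[43,6],[49,0]]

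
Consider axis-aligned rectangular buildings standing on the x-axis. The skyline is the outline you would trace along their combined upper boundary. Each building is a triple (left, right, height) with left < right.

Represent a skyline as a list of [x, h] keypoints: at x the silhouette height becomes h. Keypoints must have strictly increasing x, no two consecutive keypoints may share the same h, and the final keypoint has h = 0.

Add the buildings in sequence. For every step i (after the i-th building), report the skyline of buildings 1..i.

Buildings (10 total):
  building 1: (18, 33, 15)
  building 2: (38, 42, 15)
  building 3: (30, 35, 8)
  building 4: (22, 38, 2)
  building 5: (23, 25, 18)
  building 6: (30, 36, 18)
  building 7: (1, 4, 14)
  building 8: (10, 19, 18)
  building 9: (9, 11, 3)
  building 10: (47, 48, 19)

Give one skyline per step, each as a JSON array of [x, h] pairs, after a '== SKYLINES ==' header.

== SKYLINES ==
[[18,15],[33,0]]
[[18,15],[33,0],[38,15],[42,0]]
[[18,15],[33,8],[35,0],[38,15],[42,0]]
[[18,15],[33,8],[35,2],[38,15],[42,0]]
[[18,15],[23,18],[25,15],[33,8],[35,2],[38,15],[42,0]]
[[18,15],[23,18],[25,15],[30,18],[36,2],[38,15],[42,0]]
[[1,14],[4,0],[18,15],[23,18],[25,15],[30,18],[36,2],[38,15],[42,0]]
[[1,14],[4,0],[10,18],[19,15],[23,18],[25,15],[30,18],[36,2],[38,15],[42,0]]
[[1,14],[4,0],[9,3],[10,18],[19,15],[23,18],[25,15],[30,18],[36,2],[38,15],[42,0]]
[[1,14],[4,0],[9,3],[10,18],[19,15],[23,18],[25,15],[30,18],[36,2],[38,15],[42,0],[47,19],[48,0]]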